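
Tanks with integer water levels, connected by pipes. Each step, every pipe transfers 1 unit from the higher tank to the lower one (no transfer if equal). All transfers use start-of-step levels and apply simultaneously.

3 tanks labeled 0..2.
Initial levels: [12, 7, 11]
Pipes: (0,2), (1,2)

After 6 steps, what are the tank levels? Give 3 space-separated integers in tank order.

Answer: 10 10 10

Derivation:
Step 1: flows [0->2,2->1] -> levels [11 8 11]
Step 2: flows [0=2,2->1] -> levels [11 9 10]
Step 3: flows [0->2,2->1] -> levels [10 10 10]
Step 4: flows [0=2,1=2] -> levels [10 10 10]
  -> stable; steps 5..6 unchanged -> [10 10 10]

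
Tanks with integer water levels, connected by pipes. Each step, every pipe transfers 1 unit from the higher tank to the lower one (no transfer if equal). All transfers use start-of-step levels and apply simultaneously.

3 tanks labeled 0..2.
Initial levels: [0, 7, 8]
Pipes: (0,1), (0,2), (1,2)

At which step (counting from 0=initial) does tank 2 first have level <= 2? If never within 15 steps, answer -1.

Answer: -1

Derivation:
Step 1: flows [1->0,2->0,2->1] -> levels [2 7 6]
Step 2: flows [1->0,2->0,1->2] -> levels [4 5 6]
Step 3: flows [1->0,2->0,2->1] -> levels [6 5 4]
Step 4: flows [0->1,0->2,1->2] -> levels [4 5 6]
  -> period-2 cycle (repeats step 2); tank 2 never drops to <=2
Tank 2 never reaches <=2 within 15 steps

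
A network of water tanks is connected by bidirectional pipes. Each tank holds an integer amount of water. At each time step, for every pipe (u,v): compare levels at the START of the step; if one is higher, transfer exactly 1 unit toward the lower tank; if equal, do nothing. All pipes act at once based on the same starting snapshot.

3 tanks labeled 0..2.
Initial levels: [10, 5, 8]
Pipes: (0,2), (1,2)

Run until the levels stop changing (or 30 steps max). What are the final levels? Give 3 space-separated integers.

Step 1: flows [0->2,2->1] -> levels [9 6 8]
Step 2: flows [0->2,2->1] -> levels [8 7 8]
Step 3: flows [0=2,2->1] -> levels [8 8 7]
Step 4: flows [0->2,1->2] -> levels [7 7 9]
Step 5: flows [2->0,2->1] -> levels [8 8 7]
  -> period-2 cycle: step 5 state = step 3 state; never stabilizes
  -> state at step 30: (30-3) mod 2 = 1, same as step 4 -> [7 7 9]

Answer: 7 7 9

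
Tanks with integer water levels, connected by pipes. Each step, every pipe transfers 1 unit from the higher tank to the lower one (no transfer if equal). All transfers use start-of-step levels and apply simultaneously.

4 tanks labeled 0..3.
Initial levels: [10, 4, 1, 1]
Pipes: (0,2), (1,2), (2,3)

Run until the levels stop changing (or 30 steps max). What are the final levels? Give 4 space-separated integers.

Step 1: flows [0->2,1->2,2=3] -> levels [9 3 3 1]
Step 2: flows [0->2,1=2,2->3] -> levels [8 3 3 2]
Step 3: flows [0->2,1=2,2->3] -> levels [7 3 3 3]
Step 4: flows [0->2,1=2,2=3] -> levels [6 3 4 3]
Step 5: flows [0->2,2->1,2->3] -> levels [5 4 3 4]
Step 6: flows [0->2,1->2,3->2] -> levels [4 3 6 3]
Step 7: flows [2->0,2->1,2->3] -> levels [5 4 3 4]
  -> period-2 cycle: step 7 state = step 5 state; never stabilizes
  -> state at step 30: (30-5) mod 2 = 1, same as step 6 -> [4 3 6 3]

Answer: 4 3 6 3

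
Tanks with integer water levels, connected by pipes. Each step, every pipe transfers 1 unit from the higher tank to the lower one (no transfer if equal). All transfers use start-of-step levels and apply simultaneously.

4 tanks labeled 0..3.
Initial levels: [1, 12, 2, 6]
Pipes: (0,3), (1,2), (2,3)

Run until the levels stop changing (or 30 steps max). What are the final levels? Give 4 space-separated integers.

Step 1: flows [3->0,1->2,3->2] -> levels [2 11 4 4]
Step 2: flows [3->0,1->2,2=3] -> levels [3 10 5 3]
Step 3: flows [0=3,1->2,2->3] -> levels [3 9 5 4]
Step 4: flows [3->0,1->2,2->3] -> levels [4 8 5 4]
Step 5: flows [0=3,1->2,2->3] -> levels [4 7 5 5]
Step 6: flows [3->0,1->2,2=3] -> levels [5 6 6 4]
Step 7: flows [0->3,1=2,2->3] -> levels [4 6 5 6]
Step 8: flows [3->0,1->2,3->2] -> levels [5 5 7 4]
Step 9: flows [0->3,2->1,2->3] -> levels [4 6 5 6]
  -> period-2 cycle: step 9 state = step 7 state; never stabilizes
  -> state at step 30: (30-7) mod 2 = 1, same as step 8 -> [5 5 7 4]

Answer: 5 5 7 4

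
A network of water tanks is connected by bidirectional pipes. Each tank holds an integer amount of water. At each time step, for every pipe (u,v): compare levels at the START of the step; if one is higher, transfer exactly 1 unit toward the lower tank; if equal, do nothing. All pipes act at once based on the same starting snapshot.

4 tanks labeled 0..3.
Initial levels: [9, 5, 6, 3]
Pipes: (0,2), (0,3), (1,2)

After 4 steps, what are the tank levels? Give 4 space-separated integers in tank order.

Step 1: flows [0->2,0->3,2->1] -> levels [7 6 6 4]
Step 2: flows [0->2,0->3,1=2] -> levels [5 6 7 5]
Step 3: flows [2->0,0=3,2->1] -> levels [6 7 5 5]
Step 4: flows [0->2,0->3,1->2] -> levels [4 6 7 6]

Answer: 4 6 7 6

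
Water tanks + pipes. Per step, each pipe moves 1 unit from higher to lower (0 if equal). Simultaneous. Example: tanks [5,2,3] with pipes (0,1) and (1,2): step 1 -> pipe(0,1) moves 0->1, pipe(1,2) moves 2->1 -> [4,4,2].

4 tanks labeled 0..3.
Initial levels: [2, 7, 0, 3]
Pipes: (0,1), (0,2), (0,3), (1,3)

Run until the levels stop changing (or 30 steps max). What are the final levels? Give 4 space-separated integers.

Answer: 3 2 3 4

Derivation:
Step 1: flows [1->0,0->2,3->0,1->3] -> levels [3 5 1 3]
Step 2: flows [1->0,0->2,0=3,1->3] -> levels [3 3 2 4]
Step 3: flows [0=1,0->2,3->0,3->1] -> levels [3 4 3 2]
Step 4: flows [1->0,0=2,0->3,1->3] -> levels [3 2 3 4]
Step 5: flows [0->1,0=2,3->0,3->1] -> levels [3 4 3 2]
  -> period-2 cycle: step 5 state = step 3 state; never stabilizes
  -> state at step 30: (30-3) mod 2 = 1, same as step 4 -> [3 2 3 4]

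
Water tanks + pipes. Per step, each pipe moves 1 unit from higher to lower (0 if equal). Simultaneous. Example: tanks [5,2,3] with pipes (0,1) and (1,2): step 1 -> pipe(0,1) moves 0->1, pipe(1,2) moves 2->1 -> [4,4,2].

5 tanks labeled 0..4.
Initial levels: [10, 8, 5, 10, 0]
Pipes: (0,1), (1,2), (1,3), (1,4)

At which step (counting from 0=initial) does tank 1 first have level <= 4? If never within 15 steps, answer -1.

Step 1: flows [0->1,1->2,3->1,1->4] -> levels [9 8 6 9 1]
Step 2: flows [0->1,1->2,3->1,1->4] -> levels [8 8 7 8 2]
Step 3: flows [0=1,1->2,1=3,1->4] -> levels [8 6 8 8 3]
Step 4: flows [0->1,2->1,3->1,1->4] -> levels [7 8 7 7 4]
Step 5: flows [1->0,1->2,1->3,1->4] -> levels [8 4 8 8 5]
Tank 1 first reaches <=4 at step 5

Answer: 5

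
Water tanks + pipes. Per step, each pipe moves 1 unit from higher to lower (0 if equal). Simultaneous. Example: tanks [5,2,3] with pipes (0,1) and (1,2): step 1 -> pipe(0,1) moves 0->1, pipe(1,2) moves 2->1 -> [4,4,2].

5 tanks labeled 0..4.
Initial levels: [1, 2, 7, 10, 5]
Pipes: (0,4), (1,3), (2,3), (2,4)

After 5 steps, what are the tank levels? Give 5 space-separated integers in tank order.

Step 1: flows [4->0,3->1,3->2,2->4] -> levels [2 3 7 8 5]
Step 2: flows [4->0,3->1,3->2,2->4] -> levels [3 4 7 6 5]
Step 3: flows [4->0,3->1,2->3,2->4] -> levels [4 5 5 6 5]
Step 4: flows [4->0,3->1,3->2,2=4] -> levels [5 6 6 4 4]
Step 5: flows [0->4,1->3,2->3,2->4] -> levels [4 5 4 6 6]

Answer: 4 5 4 6 6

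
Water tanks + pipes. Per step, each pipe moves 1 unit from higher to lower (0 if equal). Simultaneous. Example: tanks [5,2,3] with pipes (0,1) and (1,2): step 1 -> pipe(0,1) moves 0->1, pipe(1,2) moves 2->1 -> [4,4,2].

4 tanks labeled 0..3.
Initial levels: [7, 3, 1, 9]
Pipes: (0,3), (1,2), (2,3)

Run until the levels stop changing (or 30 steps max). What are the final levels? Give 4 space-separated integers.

Answer: 5 5 4 6

Derivation:
Step 1: flows [3->0,1->2,3->2] -> levels [8 2 3 7]
Step 2: flows [0->3,2->1,3->2] -> levels [7 3 3 7]
Step 3: flows [0=3,1=2,3->2] -> levels [7 3 4 6]
Step 4: flows [0->3,2->1,3->2] -> levels [6 4 4 6]
Step 5: flows [0=3,1=2,3->2] -> levels [6 4 5 5]
Step 6: flows [0->3,2->1,2=3] -> levels [5 5 4 6]
Step 7: flows [3->0,1->2,3->2] -> levels [6 4 6 4]
Step 8: flows [0->3,2->1,2->3] -> levels [5 5 4 6]
  -> period-2 cycle: step 8 state = step 6 state; never stabilizes
  -> state at step 30: (30-6) mod 2 = 0, same as step 6 -> [5 5 4 6]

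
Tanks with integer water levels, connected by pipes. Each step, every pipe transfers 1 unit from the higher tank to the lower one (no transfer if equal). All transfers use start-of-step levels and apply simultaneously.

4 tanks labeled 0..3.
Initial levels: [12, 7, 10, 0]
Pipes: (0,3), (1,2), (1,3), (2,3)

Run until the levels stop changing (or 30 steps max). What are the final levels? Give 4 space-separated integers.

Answer: 8 8 8 5

Derivation:
Step 1: flows [0->3,2->1,1->3,2->3] -> levels [11 7 8 3]
Step 2: flows [0->3,2->1,1->3,2->3] -> levels [10 7 6 6]
Step 3: flows [0->3,1->2,1->3,2=3] -> levels [9 5 7 8]
Step 4: flows [0->3,2->1,3->1,3->2] -> levels [8 7 7 7]
Step 5: flows [0->3,1=2,1=3,2=3] -> levels [7 7 7 8]
Step 6: flows [3->0,1=2,3->1,3->2] -> levels [8 8 8 5]
Step 7: flows [0->3,1=2,1->3,2->3] -> levels [7 7 7 8]
  -> period-2 cycle: step 7 state = step 5 state; never stabilizes
  -> state at step 30: (30-5) mod 2 = 1, same as step 6 -> [8 8 8 5]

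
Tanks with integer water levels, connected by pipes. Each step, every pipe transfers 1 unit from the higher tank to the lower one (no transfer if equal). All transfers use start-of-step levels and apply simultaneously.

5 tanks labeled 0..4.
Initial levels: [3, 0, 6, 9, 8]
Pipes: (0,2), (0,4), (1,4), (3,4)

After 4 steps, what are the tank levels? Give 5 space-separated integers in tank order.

Step 1: flows [2->0,4->0,4->1,3->4] -> levels [5 1 5 8 7]
Step 2: flows [0=2,4->0,4->1,3->4] -> levels [6 2 5 7 6]
Step 3: flows [0->2,0=4,4->1,3->4] -> levels [5 3 6 6 6]
Step 4: flows [2->0,4->0,4->1,3=4] -> levels [7 4 5 6 4]

Answer: 7 4 5 6 4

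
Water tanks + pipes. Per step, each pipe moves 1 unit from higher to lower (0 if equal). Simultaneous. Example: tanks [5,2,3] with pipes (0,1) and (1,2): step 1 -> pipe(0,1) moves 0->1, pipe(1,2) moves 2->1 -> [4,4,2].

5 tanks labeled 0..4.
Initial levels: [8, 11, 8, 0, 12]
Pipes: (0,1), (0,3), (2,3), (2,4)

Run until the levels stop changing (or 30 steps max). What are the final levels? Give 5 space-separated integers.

Answer: 7 8 7 9 8

Derivation:
Step 1: flows [1->0,0->3,2->3,4->2] -> levels [8 10 8 2 11]
Step 2: flows [1->0,0->3,2->3,4->2] -> levels [8 9 8 4 10]
Step 3: flows [1->0,0->3,2->3,4->2] -> levels [8 8 8 6 9]
Step 4: flows [0=1,0->3,2->3,4->2] -> levels [7 8 8 8 8]
Step 5: flows [1->0,3->0,2=3,2=4] -> levels [9 7 8 7 8]
Step 6: flows [0->1,0->3,2->3,2=4] -> levels [7 8 7 9 8]
Step 7: flows [1->0,3->0,3->2,4->2] -> levels [9 7 9 7 7]
Step 8: flows [0->1,0->3,2->3,2->4] -> levels [7 8 7 9 8]
  -> period-2 cycle: step 8 state = step 6 state; never stabilizes
  -> state at step 30: (30-6) mod 2 = 0, same as step 6 -> [7 8 7 9 8]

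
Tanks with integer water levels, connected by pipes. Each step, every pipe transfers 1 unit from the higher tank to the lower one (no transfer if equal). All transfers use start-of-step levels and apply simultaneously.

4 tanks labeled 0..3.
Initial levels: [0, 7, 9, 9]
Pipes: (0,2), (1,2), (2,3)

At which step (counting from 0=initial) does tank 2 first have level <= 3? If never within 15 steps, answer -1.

Answer: -1

Derivation:
Step 1: flows [2->0,2->1,2=3] -> levels [1 8 7 9]
Step 2: flows [2->0,1->2,3->2] -> levels [2 7 8 8]
Step 3: flows [2->0,2->1,2=3] -> levels [3 8 6 8]
Step 4: flows [2->0,1->2,3->2] -> levels [4 7 7 7]
Step 5: flows [2->0,1=2,2=3] -> levels [5 7 6 7]
Step 6: flows [2->0,1->2,3->2] -> levels [6 6 7 6]
Step 7: flows [2->0,2->1,2->3] -> levels [7 7 4 7]
Step 8: flows [0->2,1->2,3->2] -> levels [6 6 7 6]
  -> period-2 cycle (repeats step 6); tank 2 never drops to <=3
Tank 2 never reaches <=3 within 15 steps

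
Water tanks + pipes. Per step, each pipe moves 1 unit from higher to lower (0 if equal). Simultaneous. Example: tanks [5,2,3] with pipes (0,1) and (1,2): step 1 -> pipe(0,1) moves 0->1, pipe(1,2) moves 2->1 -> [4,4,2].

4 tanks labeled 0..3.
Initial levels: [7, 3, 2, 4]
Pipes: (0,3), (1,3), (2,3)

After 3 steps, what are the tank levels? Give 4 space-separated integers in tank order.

Step 1: flows [0->3,3->1,3->2] -> levels [6 4 3 3]
Step 2: flows [0->3,1->3,2=3] -> levels [5 3 3 5]
Step 3: flows [0=3,3->1,3->2] -> levels [5 4 4 3]

Answer: 5 4 4 3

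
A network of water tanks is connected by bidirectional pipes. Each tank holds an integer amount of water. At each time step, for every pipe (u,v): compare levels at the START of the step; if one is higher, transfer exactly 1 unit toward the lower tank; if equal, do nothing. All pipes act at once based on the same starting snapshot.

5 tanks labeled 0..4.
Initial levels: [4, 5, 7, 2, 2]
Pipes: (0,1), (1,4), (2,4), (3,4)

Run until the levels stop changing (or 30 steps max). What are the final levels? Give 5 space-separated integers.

Step 1: flows [1->0,1->4,2->4,3=4] -> levels [5 3 6 2 4]
Step 2: flows [0->1,4->1,2->4,4->3] -> levels [4 5 5 3 3]
Step 3: flows [1->0,1->4,2->4,3=4] -> levels [5 3 4 3 5]
Step 4: flows [0->1,4->1,4->2,4->3] -> levels [4 5 5 4 2]
Step 5: flows [1->0,1->4,2->4,3->4] -> levels [5 3 4 3 5]
  -> period-2 cycle: step 5 state = step 3 state; never stabilizes
  -> state at step 30: (30-3) mod 2 = 1, same as step 4 -> [4 5 5 4 2]

Answer: 4 5 5 4 2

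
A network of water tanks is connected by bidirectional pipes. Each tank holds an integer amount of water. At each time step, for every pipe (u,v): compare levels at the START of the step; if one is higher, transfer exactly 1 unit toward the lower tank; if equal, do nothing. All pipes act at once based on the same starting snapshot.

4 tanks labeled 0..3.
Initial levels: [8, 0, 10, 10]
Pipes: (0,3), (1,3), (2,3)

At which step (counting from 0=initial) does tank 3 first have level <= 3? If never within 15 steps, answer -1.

Step 1: flows [3->0,3->1,2=3] -> levels [9 1 10 8]
Step 2: flows [0->3,3->1,2->3] -> levels [8 2 9 9]
Step 3: flows [3->0,3->1,2=3] -> levels [9 3 9 7]
Step 4: flows [0->3,3->1,2->3] -> levels [8 4 8 8]
Step 5: flows [0=3,3->1,2=3] -> levels [8 5 8 7]
Step 6: flows [0->3,3->1,2->3] -> levels [7 6 7 8]
Step 7: flows [3->0,3->1,3->2] -> levels [8 7 8 5]
Step 8: flows [0->3,1->3,2->3] -> levels [7 6 7 8]
  -> period-2 cycle (repeats step 6); tank 3 never drops to <=3
Tank 3 never reaches <=3 within 15 steps

Answer: -1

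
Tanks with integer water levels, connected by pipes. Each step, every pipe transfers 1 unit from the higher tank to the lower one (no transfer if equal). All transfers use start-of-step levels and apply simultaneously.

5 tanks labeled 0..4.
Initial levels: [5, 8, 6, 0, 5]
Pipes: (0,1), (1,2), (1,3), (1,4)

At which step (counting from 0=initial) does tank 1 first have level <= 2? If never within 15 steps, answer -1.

Step 1: flows [1->0,1->2,1->3,1->4] -> levels [6 4 7 1 6]
Step 2: flows [0->1,2->1,1->3,4->1] -> levels [5 6 6 2 5]
Step 3: flows [1->0,1=2,1->3,1->4] -> levels [6 3 6 3 6]
Step 4: flows [0->1,2->1,1=3,4->1] -> levels [5 6 5 3 5]
Step 5: flows [1->0,1->2,1->3,1->4] -> levels [6 2 6 4 6]
Tank 1 first reaches <=2 at step 5

Answer: 5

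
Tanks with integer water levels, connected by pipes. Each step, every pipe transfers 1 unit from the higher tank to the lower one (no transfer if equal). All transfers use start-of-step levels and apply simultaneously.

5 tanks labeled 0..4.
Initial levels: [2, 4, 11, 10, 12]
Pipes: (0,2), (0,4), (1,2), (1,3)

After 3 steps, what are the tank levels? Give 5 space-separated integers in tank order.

Step 1: flows [2->0,4->0,2->1,3->1] -> levels [4 6 9 9 11]
Step 2: flows [2->0,4->0,2->1,3->1] -> levels [6 8 7 8 10]
Step 3: flows [2->0,4->0,1->2,1=3] -> levels [8 7 7 8 9]

Answer: 8 7 7 8 9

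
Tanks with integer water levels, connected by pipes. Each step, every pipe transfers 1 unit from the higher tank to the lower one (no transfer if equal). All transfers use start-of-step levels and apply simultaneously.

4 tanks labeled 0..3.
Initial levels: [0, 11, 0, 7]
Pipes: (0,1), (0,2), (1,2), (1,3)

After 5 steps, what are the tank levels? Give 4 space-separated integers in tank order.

Step 1: flows [1->0,0=2,1->2,1->3] -> levels [1 8 1 8]
Step 2: flows [1->0,0=2,1->2,1=3] -> levels [2 6 2 8]
Step 3: flows [1->0,0=2,1->2,3->1] -> levels [3 5 3 7]
Step 4: flows [1->0,0=2,1->2,3->1] -> levels [4 4 4 6]
Step 5: flows [0=1,0=2,1=2,3->1] -> levels [4 5 4 5]

Answer: 4 5 4 5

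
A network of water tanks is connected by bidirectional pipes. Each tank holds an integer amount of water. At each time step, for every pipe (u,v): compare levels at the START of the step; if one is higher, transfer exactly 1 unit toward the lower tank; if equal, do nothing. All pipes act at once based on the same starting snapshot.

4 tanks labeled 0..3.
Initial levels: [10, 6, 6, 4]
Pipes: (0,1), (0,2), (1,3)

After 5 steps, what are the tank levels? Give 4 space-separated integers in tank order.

Step 1: flows [0->1,0->2,1->3] -> levels [8 6 7 5]
Step 2: flows [0->1,0->2,1->3] -> levels [6 6 8 6]
Step 3: flows [0=1,2->0,1=3] -> levels [7 6 7 6]
Step 4: flows [0->1,0=2,1=3] -> levels [6 7 7 6]
Step 5: flows [1->0,2->0,1->3] -> levels [8 5 6 7]

Answer: 8 5 6 7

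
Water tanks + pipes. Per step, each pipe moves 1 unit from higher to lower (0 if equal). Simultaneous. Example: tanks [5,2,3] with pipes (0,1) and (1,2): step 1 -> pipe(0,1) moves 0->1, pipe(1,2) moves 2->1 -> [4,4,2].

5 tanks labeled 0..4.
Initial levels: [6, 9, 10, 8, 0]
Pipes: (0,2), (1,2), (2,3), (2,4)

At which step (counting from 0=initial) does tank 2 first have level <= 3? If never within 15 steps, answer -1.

Step 1: flows [2->0,2->1,2->3,2->4] -> levels [7 10 6 9 1]
Step 2: flows [0->2,1->2,3->2,2->4] -> levels [6 9 8 8 2]
Step 3: flows [2->0,1->2,2=3,2->4] -> levels [7 8 7 8 3]
Step 4: flows [0=2,1->2,3->2,2->4] -> levels [7 7 8 7 4]
Step 5: flows [2->0,2->1,2->3,2->4] -> levels [8 8 4 8 5]
Step 6: flows [0->2,1->2,3->2,4->2] -> levels [7 7 8 7 4]
  -> period-2 cycle (repeats step 4); tank 2 never drops to <=3
Tank 2 never reaches <=3 within 15 steps

Answer: -1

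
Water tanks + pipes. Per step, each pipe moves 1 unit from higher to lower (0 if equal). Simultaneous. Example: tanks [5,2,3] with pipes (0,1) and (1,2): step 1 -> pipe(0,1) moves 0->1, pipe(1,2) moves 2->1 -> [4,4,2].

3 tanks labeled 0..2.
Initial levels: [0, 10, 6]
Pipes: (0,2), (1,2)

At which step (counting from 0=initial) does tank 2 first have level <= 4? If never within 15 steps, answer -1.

Answer: 7

Derivation:
Step 1: flows [2->0,1->2] -> levels [1 9 6]
Step 2: flows [2->0,1->2] -> levels [2 8 6]
Step 3: flows [2->0,1->2] -> levels [3 7 6]
Step 4: flows [2->0,1->2] -> levels [4 6 6]
Step 5: flows [2->0,1=2] -> levels [5 6 5]
Step 6: flows [0=2,1->2] -> levels [5 5 6]
Step 7: flows [2->0,2->1] -> levels [6 6 4]
Tank 2 first reaches <=4 at step 7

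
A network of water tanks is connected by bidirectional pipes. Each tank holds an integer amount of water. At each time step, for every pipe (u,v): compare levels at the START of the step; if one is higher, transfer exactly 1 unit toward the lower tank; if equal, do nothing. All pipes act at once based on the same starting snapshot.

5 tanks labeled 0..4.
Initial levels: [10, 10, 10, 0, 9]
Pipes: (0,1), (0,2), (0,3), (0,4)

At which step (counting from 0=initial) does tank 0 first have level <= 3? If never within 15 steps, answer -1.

Answer: -1

Derivation:
Step 1: flows [0=1,0=2,0->3,0->4] -> levels [8 10 10 1 10]
Step 2: flows [1->0,2->0,0->3,4->0] -> levels [10 9 9 2 9]
Step 3: flows [0->1,0->2,0->3,0->4] -> levels [6 10 10 3 10]
Step 4: flows [1->0,2->0,0->3,4->0] -> levels [8 9 9 4 9]
Step 5: flows [1->0,2->0,0->3,4->0] -> levels [10 8 8 5 8]
Step 6: flows [0->1,0->2,0->3,0->4] -> levels [6 9 9 6 9]
Step 7: flows [1->0,2->0,0=3,4->0] -> levels [9 8 8 6 8]
Step 8: flows [0->1,0->2,0->3,0->4] -> levels [5 9 9 7 9]
Step 9: flows [1->0,2->0,3->0,4->0] -> levels [9 8 8 6 8]
  -> period-2 cycle (repeats step 7); tank 0 never drops to <=3
Tank 0 never reaches <=3 within 15 steps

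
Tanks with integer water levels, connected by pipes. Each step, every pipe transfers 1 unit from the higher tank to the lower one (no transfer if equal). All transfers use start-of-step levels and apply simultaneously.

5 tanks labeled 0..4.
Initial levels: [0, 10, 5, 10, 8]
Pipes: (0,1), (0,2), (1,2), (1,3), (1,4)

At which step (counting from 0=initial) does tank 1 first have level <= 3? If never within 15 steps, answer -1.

Step 1: flows [1->0,2->0,1->2,1=3,1->4] -> levels [2 7 5 10 9]
Step 2: flows [1->0,2->0,1->2,3->1,4->1] -> levels [4 7 5 9 8]
Step 3: flows [1->0,2->0,1->2,3->1,4->1] -> levels [6 7 5 8 7]
Step 4: flows [1->0,0->2,1->2,3->1,1=4] -> levels [6 6 7 7 7]
Step 5: flows [0=1,2->0,2->1,3->1,4->1] -> levels [7 9 5 6 6]
Step 6: flows [1->0,0->2,1->2,1->3,1->4] -> levels [7 5 7 7 7]
Step 7: flows [0->1,0=2,2->1,3->1,4->1] -> levels [6 9 6 6 6]
Step 8: flows [1->0,0=2,1->2,1->3,1->4] -> levels [7 5 7 7 7]
  -> period-2 cycle (repeats step 6); tank 1 never drops to <=3
Tank 1 never reaches <=3 within 15 steps

Answer: -1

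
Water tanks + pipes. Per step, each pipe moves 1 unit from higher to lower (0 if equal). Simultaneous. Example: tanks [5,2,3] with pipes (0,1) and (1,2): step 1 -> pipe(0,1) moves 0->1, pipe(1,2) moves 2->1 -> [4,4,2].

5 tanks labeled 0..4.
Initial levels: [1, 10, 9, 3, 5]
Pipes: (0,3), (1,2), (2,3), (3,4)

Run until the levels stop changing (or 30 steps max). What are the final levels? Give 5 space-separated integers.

Step 1: flows [3->0,1->2,2->3,4->3] -> levels [2 9 9 4 4]
Step 2: flows [3->0,1=2,2->3,3=4] -> levels [3 9 8 4 4]
Step 3: flows [3->0,1->2,2->3,3=4] -> levels [4 8 8 4 4]
Step 4: flows [0=3,1=2,2->3,3=4] -> levels [4 8 7 5 4]
Step 5: flows [3->0,1->2,2->3,3->4] -> levels [5 7 7 4 5]
Step 6: flows [0->3,1=2,2->3,4->3] -> levels [4 7 6 7 4]
Step 7: flows [3->0,1->2,3->2,3->4] -> levels [5 6 8 4 5]
Step 8: flows [0->3,2->1,2->3,4->3] -> levels [4 7 6 7 4]
  -> period-2 cycle: step 8 state = step 6 state; never stabilizes
  -> state at step 30: (30-6) mod 2 = 0, same as step 6 -> [4 7 6 7 4]

Answer: 4 7 6 7 4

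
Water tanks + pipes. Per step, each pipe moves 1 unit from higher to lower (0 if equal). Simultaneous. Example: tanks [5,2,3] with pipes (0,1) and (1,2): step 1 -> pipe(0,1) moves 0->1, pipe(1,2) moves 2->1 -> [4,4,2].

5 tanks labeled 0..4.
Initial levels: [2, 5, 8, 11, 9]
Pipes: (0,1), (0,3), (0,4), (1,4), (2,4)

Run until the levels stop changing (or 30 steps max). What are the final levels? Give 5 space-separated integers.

Step 1: flows [1->0,3->0,4->0,4->1,4->2] -> levels [5 5 9 10 6]
Step 2: flows [0=1,3->0,4->0,4->1,2->4] -> levels [7 6 8 9 5]
Step 3: flows [0->1,3->0,0->4,1->4,2->4] -> levels [6 6 7 8 8]
Step 4: flows [0=1,3->0,4->0,4->1,4->2] -> levels [8 7 8 7 5]
Step 5: flows [0->1,0->3,0->4,1->4,2->4] -> levels [5 7 7 8 8]
Step 6: flows [1->0,3->0,4->0,4->1,4->2] -> levels [8 7 8 7 5]
  -> period-2 cycle: step 6 state = step 4 state; never stabilizes
  -> state at step 30: (30-4) mod 2 = 0, same as step 4 -> [8 7 8 7 5]

Answer: 8 7 8 7 5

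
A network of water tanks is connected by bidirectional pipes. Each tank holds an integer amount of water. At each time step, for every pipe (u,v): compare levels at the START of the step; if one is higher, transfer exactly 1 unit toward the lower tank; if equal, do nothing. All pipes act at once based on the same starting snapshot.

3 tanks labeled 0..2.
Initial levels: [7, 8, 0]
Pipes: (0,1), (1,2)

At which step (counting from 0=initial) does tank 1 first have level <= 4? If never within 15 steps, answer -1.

Step 1: flows [1->0,1->2] -> levels [8 6 1]
Step 2: flows [0->1,1->2] -> levels [7 6 2]
Step 3: flows [0->1,1->2] -> levels [6 6 3]
Step 4: flows [0=1,1->2] -> levels [6 5 4]
Step 5: flows [0->1,1->2] -> levels [5 5 5]
Step 6: flows [0=1,1=2] -> levels [5 5 5]
  -> stable; tank 1 stays at 5 > 4
Tank 1 never reaches <=4 within 15 steps

Answer: -1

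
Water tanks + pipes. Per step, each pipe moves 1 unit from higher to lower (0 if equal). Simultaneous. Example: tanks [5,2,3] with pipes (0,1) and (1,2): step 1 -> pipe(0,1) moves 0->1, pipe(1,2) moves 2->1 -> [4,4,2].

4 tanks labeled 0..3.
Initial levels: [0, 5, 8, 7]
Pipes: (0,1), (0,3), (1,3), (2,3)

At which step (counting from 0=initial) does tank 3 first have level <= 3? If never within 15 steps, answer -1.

Step 1: flows [1->0,3->0,3->1,2->3] -> levels [2 5 7 6]
Step 2: flows [1->0,3->0,3->1,2->3] -> levels [4 5 6 5]
Step 3: flows [1->0,3->0,1=3,2->3] -> levels [6 4 5 5]
Step 4: flows [0->1,0->3,3->1,2=3] -> levels [4 6 5 5]
Step 5: flows [1->0,3->0,1->3,2=3] -> levels [6 4 5 5]
  -> period-2 cycle (repeats step 3); tank 3 never drops to <=3
Tank 3 never reaches <=3 within 15 steps

Answer: -1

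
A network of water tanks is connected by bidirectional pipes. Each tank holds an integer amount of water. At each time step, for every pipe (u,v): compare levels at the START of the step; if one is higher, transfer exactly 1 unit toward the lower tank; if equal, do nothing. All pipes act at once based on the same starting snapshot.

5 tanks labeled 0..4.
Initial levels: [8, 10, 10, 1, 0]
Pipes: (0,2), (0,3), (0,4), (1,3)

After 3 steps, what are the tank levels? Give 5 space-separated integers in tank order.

Answer: 5 7 7 7 3

Derivation:
Step 1: flows [2->0,0->3,0->4,1->3] -> levels [7 9 9 3 1]
Step 2: flows [2->0,0->3,0->4,1->3] -> levels [6 8 8 5 2]
Step 3: flows [2->0,0->3,0->4,1->3] -> levels [5 7 7 7 3]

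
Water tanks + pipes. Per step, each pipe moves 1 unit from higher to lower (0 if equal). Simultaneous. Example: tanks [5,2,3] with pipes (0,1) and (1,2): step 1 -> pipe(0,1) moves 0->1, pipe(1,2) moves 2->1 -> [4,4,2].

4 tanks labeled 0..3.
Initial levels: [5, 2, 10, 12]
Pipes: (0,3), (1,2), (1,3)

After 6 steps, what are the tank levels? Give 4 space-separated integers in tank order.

Answer: 7 6 8 8

Derivation:
Step 1: flows [3->0,2->1,3->1] -> levels [6 4 9 10]
Step 2: flows [3->0,2->1,3->1] -> levels [7 6 8 8]
Step 3: flows [3->0,2->1,3->1] -> levels [8 8 7 6]
Step 4: flows [0->3,1->2,1->3] -> levels [7 6 8 8]
  -> period-2 cycle: step 4 state = step 2 state
  -> state at step 6: (6-2) mod 2 = 0, same as step 2 -> [7 6 8 8]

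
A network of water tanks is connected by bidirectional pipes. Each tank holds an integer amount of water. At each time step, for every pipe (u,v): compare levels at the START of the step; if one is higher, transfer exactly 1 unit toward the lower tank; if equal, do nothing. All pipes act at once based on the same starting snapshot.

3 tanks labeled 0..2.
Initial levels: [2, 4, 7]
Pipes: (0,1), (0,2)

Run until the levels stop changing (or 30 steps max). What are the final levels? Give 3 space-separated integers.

Step 1: flows [1->0,2->0] -> levels [4 3 6]
Step 2: flows [0->1,2->0] -> levels [4 4 5]
Step 3: flows [0=1,2->0] -> levels [5 4 4]
Step 4: flows [0->1,0->2] -> levels [3 5 5]
Step 5: flows [1->0,2->0] -> levels [5 4 4]
  -> period-2 cycle: step 5 state = step 3 state; never stabilizes
  -> state at step 30: (30-3) mod 2 = 1, same as step 4 -> [3 5 5]

Answer: 3 5 5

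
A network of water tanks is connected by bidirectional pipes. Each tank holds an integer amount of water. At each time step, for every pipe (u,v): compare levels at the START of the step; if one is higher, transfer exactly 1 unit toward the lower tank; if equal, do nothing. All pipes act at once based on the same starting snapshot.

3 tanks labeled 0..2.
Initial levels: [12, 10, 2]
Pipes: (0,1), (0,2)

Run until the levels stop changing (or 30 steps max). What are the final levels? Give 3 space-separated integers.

Step 1: flows [0->1,0->2] -> levels [10 11 3]
Step 2: flows [1->0,0->2] -> levels [10 10 4]
Step 3: flows [0=1,0->2] -> levels [9 10 5]
Step 4: flows [1->0,0->2] -> levels [9 9 6]
Step 5: flows [0=1,0->2] -> levels [8 9 7]
Step 6: flows [1->0,0->2] -> levels [8 8 8]
Step 7: flows [0=1,0=2] -> levels [8 8 8]
  -> stable (no change)

Answer: 8 8 8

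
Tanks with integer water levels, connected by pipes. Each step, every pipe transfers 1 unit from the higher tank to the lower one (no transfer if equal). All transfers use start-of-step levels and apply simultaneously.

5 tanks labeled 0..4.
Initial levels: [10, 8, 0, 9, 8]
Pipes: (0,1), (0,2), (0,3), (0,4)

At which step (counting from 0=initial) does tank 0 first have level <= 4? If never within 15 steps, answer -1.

Step 1: flows [0->1,0->2,0->3,0->4] -> levels [6 9 1 10 9]
Step 2: flows [1->0,0->2,3->0,4->0] -> levels [8 8 2 9 8]
Step 3: flows [0=1,0->2,3->0,0=4] -> levels [8 8 3 8 8]
Step 4: flows [0=1,0->2,0=3,0=4] -> levels [7 8 4 8 8]
Step 5: flows [1->0,0->2,3->0,4->0] -> levels [9 7 5 7 7]
Step 6: flows [0->1,0->2,0->3,0->4] -> levels [5 8 6 8 8]
Step 7: flows [1->0,2->0,3->0,4->0] -> levels [9 7 5 7 7]
  -> period-2 cycle (repeats step 5); tank 0 never drops to <=4
Tank 0 never reaches <=4 within 15 steps

Answer: -1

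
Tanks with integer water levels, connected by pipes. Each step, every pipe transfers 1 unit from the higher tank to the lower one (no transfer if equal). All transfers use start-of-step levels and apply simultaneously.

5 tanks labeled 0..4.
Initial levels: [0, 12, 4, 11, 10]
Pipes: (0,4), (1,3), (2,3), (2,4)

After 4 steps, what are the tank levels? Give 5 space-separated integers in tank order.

Step 1: flows [4->0,1->3,3->2,4->2] -> levels [1 11 6 11 8]
Step 2: flows [4->0,1=3,3->2,4->2] -> levels [2 11 8 10 6]
Step 3: flows [4->0,1->3,3->2,2->4] -> levels [3 10 8 10 6]
Step 4: flows [4->0,1=3,3->2,2->4] -> levels [4 10 8 9 6]

Answer: 4 10 8 9 6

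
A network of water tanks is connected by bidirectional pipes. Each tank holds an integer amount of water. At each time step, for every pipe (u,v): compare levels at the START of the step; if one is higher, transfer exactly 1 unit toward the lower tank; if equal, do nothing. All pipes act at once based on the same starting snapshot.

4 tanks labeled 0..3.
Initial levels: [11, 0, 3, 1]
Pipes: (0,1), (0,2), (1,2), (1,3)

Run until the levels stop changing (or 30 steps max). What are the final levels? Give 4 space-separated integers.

Step 1: flows [0->1,0->2,2->1,3->1] -> levels [9 3 3 0]
Step 2: flows [0->1,0->2,1=2,1->3] -> levels [7 3 4 1]
Step 3: flows [0->1,0->2,2->1,1->3] -> levels [5 4 4 2]
Step 4: flows [0->1,0->2,1=2,1->3] -> levels [3 4 5 3]
Step 5: flows [1->0,2->0,2->1,1->3] -> levels [5 3 3 4]
Step 6: flows [0->1,0->2,1=2,3->1] -> levels [3 5 4 3]
Step 7: flows [1->0,2->0,1->2,1->3] -> levels [5 2 4 4]
Step 8: flows [0->1,0->2,2->1,3->1] -> levels [3 5 4 3]
  -> period-2 cycle: step 8 state = step 6 state; never stabilizes
  -> state at step 30: (30-6) mod 2 = 0, same as step 6 -> [3 5 4 3]

Answer: 3 5 4 3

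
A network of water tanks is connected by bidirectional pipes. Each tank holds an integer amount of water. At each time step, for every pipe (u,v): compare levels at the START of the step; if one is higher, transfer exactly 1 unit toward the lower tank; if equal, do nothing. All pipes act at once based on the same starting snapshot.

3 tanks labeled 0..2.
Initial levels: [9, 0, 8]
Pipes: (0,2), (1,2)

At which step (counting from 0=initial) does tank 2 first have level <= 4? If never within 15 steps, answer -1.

Step 1: flows [0->2,2->1] -> levels [8 1 8]
Step 2: flows [0=2,2->1] -> levels [8 2 7]
Step 3: flows [0->2,2->1] -> levels [7 3 7]
Step 4: flows [0=2,2->1] -> levels [7 4 6]
Step 5: flows [0->2,2->1] -> levels [6 5 6]
Step 6: flows [0=2,2->1] -> levels [6 6 5]
Step 7: flows [0->2,1->2] -> levels [5 5 7]
Step 8: flows [2->0,2->1] -> levels [6 6 5]
  -> period-2 cycle (repeats step 6); tank 2 never drops to <=4
Tank 2 never reaches <=4 within 15 steps

Answer: -1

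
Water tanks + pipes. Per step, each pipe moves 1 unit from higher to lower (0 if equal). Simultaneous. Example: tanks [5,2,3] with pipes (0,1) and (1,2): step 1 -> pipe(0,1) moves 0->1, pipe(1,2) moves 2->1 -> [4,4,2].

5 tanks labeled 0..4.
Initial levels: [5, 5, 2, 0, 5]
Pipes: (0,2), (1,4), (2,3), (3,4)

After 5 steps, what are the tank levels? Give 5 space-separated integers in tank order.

Step 1: flows [0->2,1=4,2->3,4->3] -> levels [4 5 2 2 4]
Step 2: flows [0->2,1->4,2=3,4->3] -> levels [3 4 3 3 4]
Step 3: flows [0=2,1=4,2=3,4->3] -> levels [3 4 3 4 3]
Step 4: flows [0=2,1->4,3->2,3->4] -> levels [3 3 4 2 5]
Step 5: flows [2->0,4->1,2->3,4->3] -> levels [4 4 2 4 3]

Answer: 4 4 2 4 3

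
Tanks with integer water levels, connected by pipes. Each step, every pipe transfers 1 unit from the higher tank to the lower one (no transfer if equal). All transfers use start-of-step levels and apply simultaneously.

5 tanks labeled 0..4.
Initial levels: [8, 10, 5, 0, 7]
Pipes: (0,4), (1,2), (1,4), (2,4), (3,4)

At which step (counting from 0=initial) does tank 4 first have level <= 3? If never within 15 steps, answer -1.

Answer: -1

Derivation:
Step 1: flows [0->4,1->2,1->4,4->2,4->3] -> levels [7 8 7 1 7]
Step 2: flows [0=4,1->2,1->4,2=4,4->3] -> levels [7 6 8 2 7]
Step 3: flows [0=4,2->1,4->1,2->4,4->3] -> levels [7 8 6 3 6]
Step 4: flows [0->4,1->2,1->4,2=4,4->3] -> levels [6 6 7 4 7]
Step 5: flows [4->0,2->1,4->1,2=4,4->3] -> levels [7 8 6 5 4]
Step 6: flows [0->4,1->2,1->4,2->4,3->4] -> levels [6 6 6 4 8]
Step 7: flows [4->0,1=2,4->1,4->2,4->3] -> levels [7 7 7 5 4]
Step 8: flows [0->4,1=2,1->4,2->4,3->4] -> levels [6 6 6 4 8]
  -> period-2 cycle (repeats step 6); tank 4 never drops to <=3
Tank 4 never reaches <=3 within 15 steps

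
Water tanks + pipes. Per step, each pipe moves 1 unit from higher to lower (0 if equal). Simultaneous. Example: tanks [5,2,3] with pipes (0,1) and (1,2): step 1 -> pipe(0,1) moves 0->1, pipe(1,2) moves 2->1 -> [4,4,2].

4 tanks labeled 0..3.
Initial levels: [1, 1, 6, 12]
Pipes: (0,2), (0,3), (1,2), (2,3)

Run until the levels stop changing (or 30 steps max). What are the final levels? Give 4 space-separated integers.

Answer: 6 5 5 4

Derivation:
Step 1: flows [2->0,3->0,2->1,3->2] -> levels [3 2 5 10]
Step 2: flows [2->0,3->0,2->1,3->2] -> levels [5 3 4 8]
Step 3: flows [0->2,3->0,2->1,3->2] -> levels [5 4 5 6]
Step 4: flows [0=2,3->0,2->1,3->2] -> levels [6 5 5 4]
Step 5: flows [0->2,0->3,1=2,2->3] -> levels [4 5 5 6]
Step 6: flows [2->0,3->0,1=2,3->2] -> levels [6 5 5 4]
  -> period-2 cycle: step 6 state = step 4 state; never stabilizes
  -> state at step 30: (30-4) mod 2 = 0, same as step 4 -> [6 5 5 4]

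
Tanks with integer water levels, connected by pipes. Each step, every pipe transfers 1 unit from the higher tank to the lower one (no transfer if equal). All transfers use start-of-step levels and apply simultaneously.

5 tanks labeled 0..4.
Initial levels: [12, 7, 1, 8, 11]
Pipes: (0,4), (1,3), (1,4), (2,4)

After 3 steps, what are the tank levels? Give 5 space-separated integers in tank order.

Answer: 9 8 4 9 9

Derivation:
Step 1: flows [0->4,3->1,4->1,4->2] -> levels [11 9 2 7 10]
Step 2: flows [0->4,1->3,4->1,4->2] -> levels [10 9 3 8 9]
Step 3: flows [0->4,1->3,1=4,4->2] -> levels [9 8 4 9 9]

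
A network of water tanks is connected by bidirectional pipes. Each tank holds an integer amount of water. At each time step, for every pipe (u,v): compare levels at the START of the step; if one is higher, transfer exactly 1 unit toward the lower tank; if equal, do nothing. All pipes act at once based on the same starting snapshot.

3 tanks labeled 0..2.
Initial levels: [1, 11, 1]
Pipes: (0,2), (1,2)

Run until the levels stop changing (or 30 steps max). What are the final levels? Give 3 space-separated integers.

Step 1: flows [0=2,1->2] -> levels [1 10 2]
Step 2: flows [2->0,1->2] -> levels [2 9 2]
Step 3: flows [0=2,1->2] -> levels [2 8 3]
Step 4: flows [2->0,1->2] -> levels [3 7 3]
Step 5: flows [0=2,1->2] -> levels [3 6 4]
Step 6: flows [2->0,1->2] -> levels [4 5 4]
Step 7: flows [0=2,1->2] -> levels [4 4 5]
Step 8: flows [2->0,2->1] -> levels [5 5 3]
Step 9: flows [0->2,1->2] -> levels [4 4 5]
  -> period-2 cycle: step 9 state = step 7 state; never stabilizes
  -> state at step 30: (30-7) mod 2 = 1, same as step 8 -> [5 5 3]

Answer: 5 5 3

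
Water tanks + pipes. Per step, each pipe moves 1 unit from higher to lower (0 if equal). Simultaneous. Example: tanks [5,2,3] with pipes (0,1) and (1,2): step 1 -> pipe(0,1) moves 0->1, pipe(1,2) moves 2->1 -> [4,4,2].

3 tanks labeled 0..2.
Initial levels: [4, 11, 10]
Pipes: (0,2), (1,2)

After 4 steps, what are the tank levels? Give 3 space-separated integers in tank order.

Answer: 8 9 8

Derivation:
Step 1: flows [2->0,1->2] -> levels [5 10 10]
Step 2: flows [2->0,1=2] -> levels [6 10 9]
Step 3: flows [2->0,1->2] -> levels [7 9 9]
Step 4: flows [2->0,1=2] -> levels [8 9 8]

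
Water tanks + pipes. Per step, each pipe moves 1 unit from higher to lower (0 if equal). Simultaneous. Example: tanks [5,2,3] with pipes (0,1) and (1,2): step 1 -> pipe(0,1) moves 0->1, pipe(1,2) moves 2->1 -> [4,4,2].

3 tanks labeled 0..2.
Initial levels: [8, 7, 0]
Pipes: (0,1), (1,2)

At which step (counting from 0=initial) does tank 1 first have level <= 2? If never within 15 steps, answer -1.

Answer: -1

Derivation:
Step 1: flows [0->1,1->2] -> levels [7 7 1]
Step 2: flows [0=1,1->2] -> levels [7 6 2]
Step 3: flows [0->1,1->2] -> levels [6 6 3]
Step 4: flows [0=1,1->2] -> levels [6 5 4]
Step 5: flows [0->1,1->2] -> levels [5 5 5]
Step 6: flows [0=1,1=2] -> levels [5 5 5]
  -> stable; tank 1 stays at 5 > 2
Tank 1 never reaches <=2 within 15 steps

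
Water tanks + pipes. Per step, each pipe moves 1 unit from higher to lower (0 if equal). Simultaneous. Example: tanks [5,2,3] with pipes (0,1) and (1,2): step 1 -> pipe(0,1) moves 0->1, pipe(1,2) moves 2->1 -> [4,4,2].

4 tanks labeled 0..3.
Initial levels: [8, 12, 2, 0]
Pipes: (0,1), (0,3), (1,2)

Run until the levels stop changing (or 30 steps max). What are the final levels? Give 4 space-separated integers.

Step 1: flows [1->0,0->3,1->2] -> levels [8 10 3 1]
Step 2: flows [1->0,0->3,1->2] -> levels [8 8 4 2]
Step 3: flows [0=1,0->3,1->2] -> levels [7 7 5 3]
Step 4: flows [0=1,0->3,1->2] -> levels [6 6 6 4]
Step 5: flows [0=1,0->3,1=2] -> levels [5 6 6 5]
Step 6: flows [1->0,0=3,1=2] -> levels [6 5 6 5]
Step 7: flows [0->1,0->3,2->1] -> levels [4 7 5 6]
Step 8: flows [1->0,3->0,1->2] -> levels [6 5 6 5]
  -> period-2 cycle: step 8 state = step 6 state; never stabilizes
  -> state at step 30: (30-6) mod 2 = 0, same as step 6 -> [6 5 6 5]

Answer: 6 5 6 5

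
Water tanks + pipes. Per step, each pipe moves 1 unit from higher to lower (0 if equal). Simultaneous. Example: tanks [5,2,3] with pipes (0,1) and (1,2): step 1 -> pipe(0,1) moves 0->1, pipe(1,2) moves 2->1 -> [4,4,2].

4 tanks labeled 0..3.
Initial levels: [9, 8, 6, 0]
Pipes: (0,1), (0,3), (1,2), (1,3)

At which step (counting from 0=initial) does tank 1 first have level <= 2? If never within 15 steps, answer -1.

Answer: -1

Derivation:
Step 1: flows [0->1,0->3,1->2,1->3] -> levels [7 7 7 2]
Step 2: flows [0=1,0->3,1=2,1->3] -> levels [6 6 7 4]
Step 3: flows [0=1,0->3,2->1,1->3] -> levels [5 6 6 6]
Step 4: flows [1->0,3->0,1=2,1=3] -> levels [7 5 6 5]
Step 5: flows [0->1,0->3,2->1,1=3] -> levels [5 7 5 6]
Step 6: flows [1->0,3->0,1->2,1->3] -> levels [7 4 6 6]
Step 7: flows [0->1,0->3,2->1,3->1] -> levels [5 7 5 6]
  -> period-2 cycle (repeats step 5); tank 1 never drops to <=2
Tank 1 never reaches <=2 within 15 steps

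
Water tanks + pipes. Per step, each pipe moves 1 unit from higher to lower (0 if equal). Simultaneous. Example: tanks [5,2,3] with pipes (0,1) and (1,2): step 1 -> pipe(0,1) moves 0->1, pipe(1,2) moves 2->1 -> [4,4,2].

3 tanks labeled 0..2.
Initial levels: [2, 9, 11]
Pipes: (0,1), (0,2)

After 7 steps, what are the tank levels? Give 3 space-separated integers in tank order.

Step 1: flows [1->0,2->0] -> levels [4 8 10]
Step 2: flows [1->0,2->0] -> levels [6 7 9]
Step 3: flows [1->0,2->0] -> levels [8 6 8]
Step 4: flows [0->1,0=2] -> levels [7 7 8]
Step 5: flows [0=1,2->0] -> levels [8 7 7]
Step 6: flows [0->1,0->2] -> levels [6 8 8]
Step 7: flows [1->0,2->0] -> levels [8 7 7]

Answer: 8 7 7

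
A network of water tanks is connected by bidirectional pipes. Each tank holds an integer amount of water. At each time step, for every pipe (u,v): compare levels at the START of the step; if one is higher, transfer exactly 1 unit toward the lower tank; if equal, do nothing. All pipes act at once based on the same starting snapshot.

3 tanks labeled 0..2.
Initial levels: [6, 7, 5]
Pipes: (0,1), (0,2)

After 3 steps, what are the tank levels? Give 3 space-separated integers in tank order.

Answer: 6 6 6

Derivation:
Step 1: flows [1->0,0->2] -> levels [6 6 6]
Step 2: flows [0=1,0=2] -> levels [6 6 6]
  -> stable; steps 3..3 unchanged -> [6 6 6]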